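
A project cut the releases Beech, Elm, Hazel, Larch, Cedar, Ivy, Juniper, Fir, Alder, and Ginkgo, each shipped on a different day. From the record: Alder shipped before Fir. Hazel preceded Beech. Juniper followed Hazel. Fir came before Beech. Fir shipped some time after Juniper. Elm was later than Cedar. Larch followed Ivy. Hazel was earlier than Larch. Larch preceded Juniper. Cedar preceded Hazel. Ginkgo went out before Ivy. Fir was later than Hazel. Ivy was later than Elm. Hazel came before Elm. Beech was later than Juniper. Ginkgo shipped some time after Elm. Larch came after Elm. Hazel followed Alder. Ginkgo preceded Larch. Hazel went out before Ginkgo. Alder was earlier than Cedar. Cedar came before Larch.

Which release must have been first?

Alder

Alder has a chain of constraints placing it before every other release, so Alder must be first.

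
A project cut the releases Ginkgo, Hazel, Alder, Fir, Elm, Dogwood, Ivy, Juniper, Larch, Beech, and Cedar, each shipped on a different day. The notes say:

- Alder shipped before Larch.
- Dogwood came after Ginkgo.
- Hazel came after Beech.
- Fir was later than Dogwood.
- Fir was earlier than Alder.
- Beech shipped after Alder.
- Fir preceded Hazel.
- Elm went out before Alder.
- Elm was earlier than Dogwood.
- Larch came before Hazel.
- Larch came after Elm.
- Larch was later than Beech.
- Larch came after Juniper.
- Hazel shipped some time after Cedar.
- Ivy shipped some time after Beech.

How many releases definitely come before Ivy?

6

Directly stated before Ivy: Beech.
Alder reaches Ivy via Alder → Beech → Ivy.
Dogwood reaches Ivy via Dogwood → Fir → Alder → Beech → Ivy.
Elm reaches Ivy via Elm → Alder → Beech → Ivy.
Likewise Fir and Ginkgo each reach Ivy by chaining the stated constraints.
That's Alder, Beech, Dogwood, Elm, Fir, and Ginkgo — 6 in all.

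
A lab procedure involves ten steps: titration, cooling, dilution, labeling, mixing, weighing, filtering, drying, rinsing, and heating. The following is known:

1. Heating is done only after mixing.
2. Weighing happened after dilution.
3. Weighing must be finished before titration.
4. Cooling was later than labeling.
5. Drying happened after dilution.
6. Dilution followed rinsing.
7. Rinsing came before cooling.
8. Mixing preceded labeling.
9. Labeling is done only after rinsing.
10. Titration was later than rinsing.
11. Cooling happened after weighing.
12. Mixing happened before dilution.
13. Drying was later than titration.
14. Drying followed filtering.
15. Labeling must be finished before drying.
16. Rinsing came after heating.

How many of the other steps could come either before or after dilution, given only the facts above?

Forced before dilution: heating, mixing, and rinsing; forced after dilution: cooling, drying, titration, and weighing.
That leaves filtering and labeling with no forced order relative to dilution — 2.

2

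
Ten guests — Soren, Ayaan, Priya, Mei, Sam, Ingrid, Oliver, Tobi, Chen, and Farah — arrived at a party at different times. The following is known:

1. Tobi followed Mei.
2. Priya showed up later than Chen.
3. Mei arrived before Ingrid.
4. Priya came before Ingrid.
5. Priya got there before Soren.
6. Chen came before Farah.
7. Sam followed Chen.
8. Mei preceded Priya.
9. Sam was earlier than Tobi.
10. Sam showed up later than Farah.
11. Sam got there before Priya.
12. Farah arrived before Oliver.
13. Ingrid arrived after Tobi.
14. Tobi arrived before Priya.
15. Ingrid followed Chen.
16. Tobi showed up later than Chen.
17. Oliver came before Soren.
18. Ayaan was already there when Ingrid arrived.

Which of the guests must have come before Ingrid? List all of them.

Directly stated before Ingrid: Ayaan, Chen, Mei, Priya, and Tobi.
Farah reaches Ingrid via Farah → Sam → Tobi → Ingrid.
Sam reaches Ingrid via Sam → Tobi → Ingrid.
No chain forces Soren (or any of the others) ahead of Ingrid.

Ayaan, Chen, Farah, Mei, Priya, Sam, Tobi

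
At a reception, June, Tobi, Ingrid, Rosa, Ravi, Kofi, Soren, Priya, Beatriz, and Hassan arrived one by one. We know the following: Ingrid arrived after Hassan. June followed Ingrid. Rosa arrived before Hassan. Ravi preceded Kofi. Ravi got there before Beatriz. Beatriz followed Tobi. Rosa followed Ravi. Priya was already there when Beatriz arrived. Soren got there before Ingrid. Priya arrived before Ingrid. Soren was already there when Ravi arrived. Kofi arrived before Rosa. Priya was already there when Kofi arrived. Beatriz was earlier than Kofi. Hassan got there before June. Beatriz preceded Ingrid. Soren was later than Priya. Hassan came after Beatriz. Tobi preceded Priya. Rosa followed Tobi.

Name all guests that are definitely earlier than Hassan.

Beatriz, Kofi, Priya, Ravi, Rosa, Soren, Tobi

Directly stated before Hassan: Beatriz and Rosa.
Kofi reaches Hassan via Kofi → Rosa → Hassan.
Priya reaches Hassan via Priya → Beatriz → Hassan.
Ravi reaches Hassan via Ravi → Beatriz → Hassan.
Likewise Soren and Tobi each reach Hassan by chaining the stated constraints.
No chain forces Ingrid (or any of the others) ahead of Hassan.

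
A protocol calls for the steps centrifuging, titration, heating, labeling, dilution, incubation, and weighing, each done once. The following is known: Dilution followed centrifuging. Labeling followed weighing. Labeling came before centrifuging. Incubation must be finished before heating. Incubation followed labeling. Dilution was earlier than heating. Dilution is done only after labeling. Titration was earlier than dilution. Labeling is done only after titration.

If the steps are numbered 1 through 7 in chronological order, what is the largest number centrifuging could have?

Centrifuging must come before dilution and heating — 2 steps forced after it.
Everything else can be placed before centrifuging in some valid order, so centrifuging can sit as late as position 7 − 2 = 5.

5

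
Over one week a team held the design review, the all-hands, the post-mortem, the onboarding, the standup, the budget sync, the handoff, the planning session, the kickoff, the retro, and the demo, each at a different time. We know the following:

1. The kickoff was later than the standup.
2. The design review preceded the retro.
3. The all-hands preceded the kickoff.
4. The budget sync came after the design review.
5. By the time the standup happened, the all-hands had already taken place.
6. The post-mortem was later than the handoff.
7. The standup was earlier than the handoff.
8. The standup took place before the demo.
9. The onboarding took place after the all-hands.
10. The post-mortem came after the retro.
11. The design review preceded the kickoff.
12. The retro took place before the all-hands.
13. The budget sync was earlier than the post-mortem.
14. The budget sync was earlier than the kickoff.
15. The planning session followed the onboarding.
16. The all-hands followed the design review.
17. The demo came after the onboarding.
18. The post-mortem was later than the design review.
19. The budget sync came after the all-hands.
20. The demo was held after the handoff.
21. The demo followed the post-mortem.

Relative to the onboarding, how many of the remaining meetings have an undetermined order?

5

Forced before the onboarding: the all-hands, the design review, and the retro; forced after the onboarding: the demo and the planning session.
That leaves the budget sync, the handoff, the kickoff, the post-mortem, and the standup with no forced order relative to the onboarding — 5.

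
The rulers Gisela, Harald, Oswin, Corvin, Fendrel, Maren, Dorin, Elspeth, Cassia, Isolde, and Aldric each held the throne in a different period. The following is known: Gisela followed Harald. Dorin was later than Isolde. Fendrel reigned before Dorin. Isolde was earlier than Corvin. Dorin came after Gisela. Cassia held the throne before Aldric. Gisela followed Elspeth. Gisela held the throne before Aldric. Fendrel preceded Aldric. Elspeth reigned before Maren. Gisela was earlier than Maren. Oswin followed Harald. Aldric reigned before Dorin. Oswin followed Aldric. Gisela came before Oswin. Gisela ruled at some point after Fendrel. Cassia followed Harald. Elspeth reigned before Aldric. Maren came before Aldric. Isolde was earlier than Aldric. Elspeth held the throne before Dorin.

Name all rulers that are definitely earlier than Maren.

Directly stated before Maren: Elspeth and Gisela.
Fendrel reaches Maren via Fendrel → Gisela → Maren.
Harald reaches Maren via Harald → Gisela → Maren.
No chain forces Oswin (or any of the others) ahead of Maren.

Elspeth, Fendrel, Gisela, Harald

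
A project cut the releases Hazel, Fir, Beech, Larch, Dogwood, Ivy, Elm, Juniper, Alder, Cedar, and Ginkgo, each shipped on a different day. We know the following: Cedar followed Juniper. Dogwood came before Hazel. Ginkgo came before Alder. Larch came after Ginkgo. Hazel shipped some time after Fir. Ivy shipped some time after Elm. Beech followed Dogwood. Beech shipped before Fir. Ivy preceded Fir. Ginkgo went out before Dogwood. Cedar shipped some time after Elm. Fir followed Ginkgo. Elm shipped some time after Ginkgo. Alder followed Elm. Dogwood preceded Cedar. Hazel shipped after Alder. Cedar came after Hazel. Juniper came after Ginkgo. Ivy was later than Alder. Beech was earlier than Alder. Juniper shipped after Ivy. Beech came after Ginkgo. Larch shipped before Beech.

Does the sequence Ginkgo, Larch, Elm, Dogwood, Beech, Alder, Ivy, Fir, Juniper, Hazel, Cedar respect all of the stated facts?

Check each stated constraint against the proposed order — e.g. Elm is ahead of Cedar; Ginkgo is ahead of Juniper. Every pair is in the required order; nothing is violated.

yes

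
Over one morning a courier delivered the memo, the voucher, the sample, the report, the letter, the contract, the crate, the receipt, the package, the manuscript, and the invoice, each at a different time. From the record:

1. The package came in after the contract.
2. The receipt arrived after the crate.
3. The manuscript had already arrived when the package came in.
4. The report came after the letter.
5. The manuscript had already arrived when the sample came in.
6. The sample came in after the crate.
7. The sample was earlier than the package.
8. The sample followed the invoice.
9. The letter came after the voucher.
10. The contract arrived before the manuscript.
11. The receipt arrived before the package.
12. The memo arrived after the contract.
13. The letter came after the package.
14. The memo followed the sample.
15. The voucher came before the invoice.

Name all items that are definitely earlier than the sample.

the contract, the crate, the invoice, the manuscript, the voucher

Directly stated before the sample: the crate, the invoice, and the manuscript.
The contract reaches the sample via the contract → the manuscript → the sample.
The voucher reaches the sample via the voucher → the invoice → the sample.
No chain forces the letter (or any of the others) ahead of the sample.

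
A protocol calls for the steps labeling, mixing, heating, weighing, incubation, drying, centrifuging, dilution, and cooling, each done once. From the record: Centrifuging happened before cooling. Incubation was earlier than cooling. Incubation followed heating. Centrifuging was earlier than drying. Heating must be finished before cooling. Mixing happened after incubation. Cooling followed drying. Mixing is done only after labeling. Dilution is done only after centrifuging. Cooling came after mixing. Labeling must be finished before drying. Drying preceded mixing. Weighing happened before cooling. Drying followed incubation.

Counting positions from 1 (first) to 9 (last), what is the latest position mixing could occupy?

Mixing must come before cooling — 1 step forced after it.
Everything else can be placed before mixing in some valid order, so mixing can sit as late as position 9 − 1 = 8.

8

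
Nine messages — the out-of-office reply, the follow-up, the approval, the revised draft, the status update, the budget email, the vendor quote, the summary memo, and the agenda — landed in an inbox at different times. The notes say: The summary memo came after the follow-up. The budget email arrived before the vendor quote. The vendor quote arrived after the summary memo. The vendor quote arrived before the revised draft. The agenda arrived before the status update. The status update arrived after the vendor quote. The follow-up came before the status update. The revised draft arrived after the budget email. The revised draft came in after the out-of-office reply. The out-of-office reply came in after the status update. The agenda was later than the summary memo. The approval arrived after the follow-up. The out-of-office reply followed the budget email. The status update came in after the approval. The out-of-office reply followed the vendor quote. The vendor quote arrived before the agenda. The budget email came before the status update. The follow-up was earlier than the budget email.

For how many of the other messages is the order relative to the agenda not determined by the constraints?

Forced before the agenda: the budget email, the follow-up, the summary memo, and the vendor quote; forced after the agenda: the out-of-office reply, the revised draft, and the status update.
That leaves the approval with no forced order relative to the agenda — 1.

1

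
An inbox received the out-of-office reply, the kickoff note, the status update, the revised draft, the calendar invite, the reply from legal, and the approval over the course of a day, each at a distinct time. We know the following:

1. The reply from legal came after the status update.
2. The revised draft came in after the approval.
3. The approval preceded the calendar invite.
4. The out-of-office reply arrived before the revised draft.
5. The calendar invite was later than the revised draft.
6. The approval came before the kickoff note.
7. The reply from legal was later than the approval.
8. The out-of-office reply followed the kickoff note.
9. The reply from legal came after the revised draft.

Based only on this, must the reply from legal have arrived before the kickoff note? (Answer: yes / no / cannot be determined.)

Tracing the constraints gives the kickoff note → the out-of-office reply → the revised draft → the reply from legal, so the kickoff note must come before the reply from legal.
That means the reply from legal cannot be before the kickoff note.

no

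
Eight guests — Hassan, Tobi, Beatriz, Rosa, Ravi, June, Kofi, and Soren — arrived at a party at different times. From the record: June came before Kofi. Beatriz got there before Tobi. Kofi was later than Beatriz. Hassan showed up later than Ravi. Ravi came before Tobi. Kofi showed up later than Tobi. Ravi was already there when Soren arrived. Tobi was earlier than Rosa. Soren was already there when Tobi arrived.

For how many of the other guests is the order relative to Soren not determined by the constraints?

3

Forced before Soren: Ravi; forced after Soren: Kofi, Rosa, and Tobi.
That leaves Beatriz, Hassan, and June with no forced order relative to Soren — 3.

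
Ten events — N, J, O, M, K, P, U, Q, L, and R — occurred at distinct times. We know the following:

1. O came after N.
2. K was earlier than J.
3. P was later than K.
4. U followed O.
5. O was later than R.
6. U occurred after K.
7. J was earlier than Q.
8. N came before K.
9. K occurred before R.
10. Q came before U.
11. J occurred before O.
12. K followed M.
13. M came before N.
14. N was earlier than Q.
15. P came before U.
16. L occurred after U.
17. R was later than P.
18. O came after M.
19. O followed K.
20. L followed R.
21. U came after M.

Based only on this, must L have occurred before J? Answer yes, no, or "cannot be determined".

Tracing the constraints gives J → O → U → L, so J must come before L.
That means L cannot be before J.

no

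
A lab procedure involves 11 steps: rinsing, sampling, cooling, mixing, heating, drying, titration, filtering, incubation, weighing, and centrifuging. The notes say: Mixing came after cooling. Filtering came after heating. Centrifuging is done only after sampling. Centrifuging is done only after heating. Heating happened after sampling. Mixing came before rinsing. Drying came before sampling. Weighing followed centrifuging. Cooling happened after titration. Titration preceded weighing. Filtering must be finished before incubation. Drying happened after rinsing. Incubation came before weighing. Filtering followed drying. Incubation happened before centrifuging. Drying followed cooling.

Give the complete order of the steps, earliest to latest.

The constraints fix every adjacent pair, so only one ordering works:
titration → cooling → mixing → rinsing → drying → sampling → heating → filtering → incubation → centrifuging → weighing.

titration, cooling, mixing, rinsing, drying, sampling, heating, filtering, incubation, centrifuging, weighing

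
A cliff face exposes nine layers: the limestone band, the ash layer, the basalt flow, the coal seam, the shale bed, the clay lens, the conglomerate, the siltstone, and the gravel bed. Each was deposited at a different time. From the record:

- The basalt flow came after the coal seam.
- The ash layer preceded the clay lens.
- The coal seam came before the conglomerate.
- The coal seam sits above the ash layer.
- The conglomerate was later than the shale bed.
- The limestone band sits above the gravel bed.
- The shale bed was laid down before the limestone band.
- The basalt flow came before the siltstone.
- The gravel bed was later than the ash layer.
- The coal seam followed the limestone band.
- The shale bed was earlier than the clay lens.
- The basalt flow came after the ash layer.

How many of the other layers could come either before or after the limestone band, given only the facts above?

1

Forced before the limestone band: the ash layer, the gravel bed, and the shale bed; forced after the limestone band: the basalt flow, the coal seam, the conglomerate, and the siltstone.
That leaves the clay lens with no forced order relative to the limestone band — 1.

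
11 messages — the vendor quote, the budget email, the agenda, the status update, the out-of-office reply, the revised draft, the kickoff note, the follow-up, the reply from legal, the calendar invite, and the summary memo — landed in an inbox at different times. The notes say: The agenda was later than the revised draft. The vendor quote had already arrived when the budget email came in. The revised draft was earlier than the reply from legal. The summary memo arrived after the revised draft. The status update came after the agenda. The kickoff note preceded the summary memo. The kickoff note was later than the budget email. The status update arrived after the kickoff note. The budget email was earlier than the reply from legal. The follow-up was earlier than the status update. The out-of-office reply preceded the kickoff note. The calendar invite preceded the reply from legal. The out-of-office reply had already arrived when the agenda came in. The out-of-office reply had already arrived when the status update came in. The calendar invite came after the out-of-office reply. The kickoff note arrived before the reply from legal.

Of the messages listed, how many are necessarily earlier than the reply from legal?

6

Directly stated before the reply from legal: the budget email, the calendar invite, the kickoff note, and the revised draft.
The out-of-office reply reaches the reply from legal via the out-of-office reply → the calendar invite → the reply from legal.
The vendor quote reaches the reply from legal via the vendor quote → the budget email → the reply from legal.
That's the budget email, the calendar invite, the kickoff note, the out-of-office reply, the revised draft, and the vendor quote — 6 in all.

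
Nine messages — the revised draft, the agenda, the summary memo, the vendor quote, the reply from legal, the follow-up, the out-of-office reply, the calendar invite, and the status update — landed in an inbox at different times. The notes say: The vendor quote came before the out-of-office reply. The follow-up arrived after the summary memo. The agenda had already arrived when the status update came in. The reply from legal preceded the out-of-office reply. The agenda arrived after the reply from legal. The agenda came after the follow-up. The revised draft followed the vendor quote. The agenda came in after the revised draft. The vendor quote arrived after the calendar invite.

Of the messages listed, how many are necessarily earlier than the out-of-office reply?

3

Directly stated before the out-of-office reply: the reply from legal and the vendor quote.
The calendar invite reaches the out-of-office reply via the calendar invite → the vendor quote → the out-of-office reply.
No chain forces the follow-up (or any of the others) ahead of the out-of-office reply.
That's the calendar invite, the reply from legal, and the vendor quote — 3 in all.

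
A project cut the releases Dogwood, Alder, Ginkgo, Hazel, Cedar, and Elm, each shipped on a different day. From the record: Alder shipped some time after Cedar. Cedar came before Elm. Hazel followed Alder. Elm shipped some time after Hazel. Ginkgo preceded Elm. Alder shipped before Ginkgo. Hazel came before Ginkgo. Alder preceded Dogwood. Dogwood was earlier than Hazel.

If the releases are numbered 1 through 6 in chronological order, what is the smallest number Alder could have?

2

Cedar must come before Alder — 1 forced predecessor.
Nothing else is forced ahead of Alder, so its earliest slot is position 1 + 1 = 2.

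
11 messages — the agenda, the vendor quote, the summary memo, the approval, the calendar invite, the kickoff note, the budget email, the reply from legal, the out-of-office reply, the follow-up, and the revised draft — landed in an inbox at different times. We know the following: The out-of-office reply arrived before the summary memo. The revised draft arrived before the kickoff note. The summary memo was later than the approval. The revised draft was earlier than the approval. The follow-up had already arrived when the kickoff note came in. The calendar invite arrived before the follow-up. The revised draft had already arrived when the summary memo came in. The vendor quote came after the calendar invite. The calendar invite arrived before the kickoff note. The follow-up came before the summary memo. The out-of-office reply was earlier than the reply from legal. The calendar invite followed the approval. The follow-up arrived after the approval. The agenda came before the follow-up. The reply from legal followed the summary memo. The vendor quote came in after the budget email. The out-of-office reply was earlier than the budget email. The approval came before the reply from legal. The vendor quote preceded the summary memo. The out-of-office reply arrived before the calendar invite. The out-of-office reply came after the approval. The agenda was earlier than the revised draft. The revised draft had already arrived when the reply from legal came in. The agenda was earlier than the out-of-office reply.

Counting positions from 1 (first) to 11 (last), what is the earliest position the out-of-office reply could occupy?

4

The agenda, the approval, and the revised draft must all come before the out-of-office reply — 3 forced predecessors.
Nothing else is forced ahead of the out-of-office reply, so its earliest slot is position 3 + 1 = 4.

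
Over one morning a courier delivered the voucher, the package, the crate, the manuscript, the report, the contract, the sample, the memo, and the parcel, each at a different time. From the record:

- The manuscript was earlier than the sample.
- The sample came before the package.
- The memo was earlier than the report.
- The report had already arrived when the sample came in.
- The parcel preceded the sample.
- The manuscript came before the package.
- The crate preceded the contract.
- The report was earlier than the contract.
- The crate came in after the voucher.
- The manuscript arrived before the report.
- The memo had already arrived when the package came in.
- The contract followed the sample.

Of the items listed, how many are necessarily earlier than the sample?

Directly stated before the sample: the manuscript, the parcel, and the report.
The memo reaches the sample via the memo → the report → the sample.
No chain forces the contract (or any of the others) ahead of the sample.
That's the manuscript, the memo, the parcel, and the report — 4 in all.

4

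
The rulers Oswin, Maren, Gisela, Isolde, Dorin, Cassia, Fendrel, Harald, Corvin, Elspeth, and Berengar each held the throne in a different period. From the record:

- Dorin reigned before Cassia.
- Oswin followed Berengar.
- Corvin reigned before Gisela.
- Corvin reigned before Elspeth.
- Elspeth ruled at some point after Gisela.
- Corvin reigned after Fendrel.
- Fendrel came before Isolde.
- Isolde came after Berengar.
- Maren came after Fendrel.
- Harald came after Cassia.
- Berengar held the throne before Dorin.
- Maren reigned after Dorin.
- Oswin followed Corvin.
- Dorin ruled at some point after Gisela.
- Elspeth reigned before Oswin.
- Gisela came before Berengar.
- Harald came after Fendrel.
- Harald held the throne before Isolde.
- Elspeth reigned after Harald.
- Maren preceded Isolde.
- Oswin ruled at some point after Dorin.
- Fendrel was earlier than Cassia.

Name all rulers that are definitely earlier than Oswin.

Directly stated before Oswin: Berengar, Corvin, Dorin, and Elspeth.
Cassia reaches Oswin via Cassia → Harald → Elspeth → Oswin.
Fendrel reaches Oswin via Fendrel → Corvin → Oswin.
Gisela reaches Oswin via Gisela → Elspeth → Oswin.
Likewise Harald reaches Oswin by chaining the stated constraints.
No chain forces Isolde (or any of the others) ahead of Oswin.

Berengar, Cassia, Corvin, Dorin, Elspeth, Fendrel, Gisela, Harald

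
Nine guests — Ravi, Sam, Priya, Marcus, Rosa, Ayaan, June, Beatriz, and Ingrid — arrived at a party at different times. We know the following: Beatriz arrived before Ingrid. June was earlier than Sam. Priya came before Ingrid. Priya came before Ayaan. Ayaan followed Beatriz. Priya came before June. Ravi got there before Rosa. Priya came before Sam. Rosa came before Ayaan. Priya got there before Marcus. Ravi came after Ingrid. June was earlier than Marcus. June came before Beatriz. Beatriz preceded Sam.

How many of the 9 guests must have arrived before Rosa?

Directly stated before Rosa: Ravi.
Beatriz reaches Rosa via Beatriz → Ingrid → Ravi → Rosa.
Ingrid reaches Rosa via Ingrid → Ravi → Rosa.
June reaches Rosa via June → Beatriz → Ingrid → Ravi → Rosa.
Likewise Priya reaches Rosa by chaining the stated constraints.
That's Beatriz, Ingrid, June, Priya, and Ravi — 5 in all.

5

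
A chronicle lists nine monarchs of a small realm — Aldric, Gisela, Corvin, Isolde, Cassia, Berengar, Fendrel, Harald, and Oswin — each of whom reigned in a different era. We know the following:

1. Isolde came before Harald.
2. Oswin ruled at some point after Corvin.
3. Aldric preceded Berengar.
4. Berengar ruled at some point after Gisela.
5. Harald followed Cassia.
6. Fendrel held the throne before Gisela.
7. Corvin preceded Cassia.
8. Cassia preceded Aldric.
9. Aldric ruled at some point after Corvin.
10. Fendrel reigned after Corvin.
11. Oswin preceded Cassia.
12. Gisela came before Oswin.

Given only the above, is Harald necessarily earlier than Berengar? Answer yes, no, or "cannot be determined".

No chain of stated constraints runs from Harald to Berengar, and none runs from Berengar to Harald either.
So the relative order of Harald and Berengar is not fixed by the given facts.

cannot be determined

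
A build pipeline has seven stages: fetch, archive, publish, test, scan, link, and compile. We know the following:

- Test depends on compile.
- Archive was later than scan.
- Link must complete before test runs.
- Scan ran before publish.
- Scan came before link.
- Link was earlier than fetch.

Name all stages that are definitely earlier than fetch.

Directly stated before fetch: link.
Scan reaches fetch via scan → link → fetch.
No chain forces publish (or any of the others) ahead of fetch.

link, scan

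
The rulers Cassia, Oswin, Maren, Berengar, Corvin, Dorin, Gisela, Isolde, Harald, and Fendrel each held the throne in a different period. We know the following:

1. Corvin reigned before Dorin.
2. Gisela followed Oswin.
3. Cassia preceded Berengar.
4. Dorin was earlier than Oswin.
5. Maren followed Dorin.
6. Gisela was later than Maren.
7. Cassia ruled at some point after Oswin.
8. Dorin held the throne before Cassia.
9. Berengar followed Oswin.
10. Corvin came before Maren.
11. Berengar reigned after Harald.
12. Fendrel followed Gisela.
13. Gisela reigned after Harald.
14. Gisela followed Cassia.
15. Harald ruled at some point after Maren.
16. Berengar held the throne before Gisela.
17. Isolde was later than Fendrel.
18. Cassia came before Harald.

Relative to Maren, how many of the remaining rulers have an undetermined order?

2

Forced before Maren: Corvin and Dorin; forced after Maren: Berengar, Fendrel, Gisela, Harald, and Isolde.
That leaves Cassia and Oswin with no forced order relative to Maren — 2.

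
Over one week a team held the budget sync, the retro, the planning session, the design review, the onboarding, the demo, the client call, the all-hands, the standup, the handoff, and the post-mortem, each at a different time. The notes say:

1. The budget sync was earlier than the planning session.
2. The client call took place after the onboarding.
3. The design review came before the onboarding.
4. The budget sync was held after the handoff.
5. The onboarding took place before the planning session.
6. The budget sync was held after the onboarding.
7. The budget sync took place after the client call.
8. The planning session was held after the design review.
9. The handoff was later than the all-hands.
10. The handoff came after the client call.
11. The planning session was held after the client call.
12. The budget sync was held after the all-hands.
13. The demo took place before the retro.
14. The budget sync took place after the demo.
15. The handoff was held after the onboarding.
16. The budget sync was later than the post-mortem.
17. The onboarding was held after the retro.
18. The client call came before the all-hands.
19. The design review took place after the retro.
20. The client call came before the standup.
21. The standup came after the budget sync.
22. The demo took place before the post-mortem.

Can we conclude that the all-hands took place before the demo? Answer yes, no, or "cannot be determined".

no

Tracing the constraints gives the demo → the retro → the onboarding → the client call → the all-hands, so the demo must come before the all-hands.
That means the all-hands cannot be before the demo.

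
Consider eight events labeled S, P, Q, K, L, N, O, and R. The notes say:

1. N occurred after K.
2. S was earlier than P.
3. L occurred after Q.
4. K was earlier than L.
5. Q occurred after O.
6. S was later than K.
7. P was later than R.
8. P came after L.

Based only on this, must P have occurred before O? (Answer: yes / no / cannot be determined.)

Tracing the constraints gives O → Q → L → P, so O must come before P.
That means P cannot be before O.

no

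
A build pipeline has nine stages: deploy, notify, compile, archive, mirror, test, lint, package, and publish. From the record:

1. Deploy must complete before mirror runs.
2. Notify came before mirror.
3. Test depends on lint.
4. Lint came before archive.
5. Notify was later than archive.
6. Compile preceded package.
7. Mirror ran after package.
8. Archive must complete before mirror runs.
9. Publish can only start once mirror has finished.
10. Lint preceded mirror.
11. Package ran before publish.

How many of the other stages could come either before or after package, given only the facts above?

Forced before package: compile; forced after package: mirror and publish.
That leaves archive, deploy, lint, notify, and test with no forced order relative to package — 5.

5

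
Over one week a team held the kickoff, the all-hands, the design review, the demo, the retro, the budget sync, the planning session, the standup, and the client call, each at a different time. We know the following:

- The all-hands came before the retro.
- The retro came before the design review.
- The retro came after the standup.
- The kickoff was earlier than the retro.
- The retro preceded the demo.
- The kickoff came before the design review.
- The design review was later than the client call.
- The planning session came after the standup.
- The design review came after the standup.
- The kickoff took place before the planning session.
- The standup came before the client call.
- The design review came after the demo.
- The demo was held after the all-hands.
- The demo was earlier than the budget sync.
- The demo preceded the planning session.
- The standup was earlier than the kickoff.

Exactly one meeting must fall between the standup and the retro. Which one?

the kickoff

Tracing the constraints gives the standup → the kickoff → the retro, so the kickoff sits after the standup and before the retro.
No other meeting is forced both after the standup and before the retro.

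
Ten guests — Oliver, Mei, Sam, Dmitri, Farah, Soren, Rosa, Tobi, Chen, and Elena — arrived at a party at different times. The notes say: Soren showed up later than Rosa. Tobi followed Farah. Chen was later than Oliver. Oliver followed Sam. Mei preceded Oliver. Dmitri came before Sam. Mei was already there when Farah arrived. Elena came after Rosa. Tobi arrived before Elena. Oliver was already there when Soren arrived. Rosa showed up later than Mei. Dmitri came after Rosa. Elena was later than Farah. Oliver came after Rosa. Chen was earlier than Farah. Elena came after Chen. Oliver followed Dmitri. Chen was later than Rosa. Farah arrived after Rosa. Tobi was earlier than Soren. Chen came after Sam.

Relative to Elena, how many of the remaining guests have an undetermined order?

1

Forced before Elena: Chen, Dmitri, Farah, Mei, Oliver, Rosa, Sam, and Tobi.
That leaves Soren with no forced order relative to Elena — 1.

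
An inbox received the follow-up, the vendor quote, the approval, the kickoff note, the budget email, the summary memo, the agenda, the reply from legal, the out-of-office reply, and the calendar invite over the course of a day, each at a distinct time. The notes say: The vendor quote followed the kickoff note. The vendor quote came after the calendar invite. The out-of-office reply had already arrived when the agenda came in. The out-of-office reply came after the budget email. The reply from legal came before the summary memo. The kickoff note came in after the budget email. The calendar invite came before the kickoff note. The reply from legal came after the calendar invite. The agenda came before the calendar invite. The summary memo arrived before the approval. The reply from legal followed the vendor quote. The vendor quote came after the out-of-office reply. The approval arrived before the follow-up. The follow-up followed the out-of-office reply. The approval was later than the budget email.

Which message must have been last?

Every other message has a chain of constraints placing it before the follow-up, so the follow-up is last.

the follow-up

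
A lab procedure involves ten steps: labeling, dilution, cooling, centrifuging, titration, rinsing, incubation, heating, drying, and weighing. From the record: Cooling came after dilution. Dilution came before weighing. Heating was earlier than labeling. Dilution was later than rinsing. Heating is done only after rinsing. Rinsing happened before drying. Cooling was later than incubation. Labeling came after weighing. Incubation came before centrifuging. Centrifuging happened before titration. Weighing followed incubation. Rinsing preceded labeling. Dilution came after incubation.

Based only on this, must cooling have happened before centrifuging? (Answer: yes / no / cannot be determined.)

cannot be determined

No chain of stated constraints runs from cooling to centrifuging, and none runs from centrifuging to cooling either.
So the relative order of cooling and centrifuging is not fixed by the given facts.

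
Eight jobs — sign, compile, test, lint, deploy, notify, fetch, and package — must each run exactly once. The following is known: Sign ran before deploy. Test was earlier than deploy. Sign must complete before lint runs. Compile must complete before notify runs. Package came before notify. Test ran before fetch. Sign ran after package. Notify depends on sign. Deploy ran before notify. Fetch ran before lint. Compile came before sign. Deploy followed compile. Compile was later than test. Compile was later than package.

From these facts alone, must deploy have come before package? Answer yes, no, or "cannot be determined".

no

Tracing the constraints gives package → compile → deploy, so package must come before deploy.
That means deploy cannot be before package.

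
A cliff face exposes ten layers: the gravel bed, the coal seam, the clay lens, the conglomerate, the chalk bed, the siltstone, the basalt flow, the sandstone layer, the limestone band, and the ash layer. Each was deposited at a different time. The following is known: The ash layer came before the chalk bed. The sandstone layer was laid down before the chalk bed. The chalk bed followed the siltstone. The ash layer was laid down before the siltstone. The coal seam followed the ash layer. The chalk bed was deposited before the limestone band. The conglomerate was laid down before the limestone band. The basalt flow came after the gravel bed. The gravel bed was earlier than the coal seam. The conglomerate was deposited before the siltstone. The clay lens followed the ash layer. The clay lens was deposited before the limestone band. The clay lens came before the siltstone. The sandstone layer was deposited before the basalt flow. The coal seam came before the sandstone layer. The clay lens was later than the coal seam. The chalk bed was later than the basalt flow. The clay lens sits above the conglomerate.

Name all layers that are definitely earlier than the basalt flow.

Directly stated before the basalt flow: the gravel bed and the sandstone layer.
The ash layer reaches the basalt flow via the ash layer → the coal seam → the sandstone layer → the basalt flow.
The coal seam reaches the basalt flow via the coal seam → the sandstone layer → the basalt flow.
No chain forces the siltstone (or any of the others) ahead of the basalt flow.

the ash layer, the coal seam, the gravel bed, the sandstone layer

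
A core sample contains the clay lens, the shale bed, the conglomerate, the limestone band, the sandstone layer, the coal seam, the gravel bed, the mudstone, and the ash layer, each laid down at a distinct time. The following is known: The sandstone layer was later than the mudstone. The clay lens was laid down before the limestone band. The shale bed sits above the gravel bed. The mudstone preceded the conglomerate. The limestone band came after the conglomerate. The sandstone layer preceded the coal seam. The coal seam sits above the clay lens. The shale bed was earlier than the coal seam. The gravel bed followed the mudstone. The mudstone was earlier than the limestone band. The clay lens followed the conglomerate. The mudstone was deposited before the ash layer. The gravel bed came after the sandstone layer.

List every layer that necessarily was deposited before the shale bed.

the gravel bed, the mudstone, the sandstone layer

Directly stated before the shale bed: the gravel bed.
The mudstone reaches the shale bed via the mudstone → the gravel bed → the shale bed.
The sandstone layer reaches the shale bed via the sandstone layer → the gravel bed → the shale bed.
No chain forces the limestone band (or any of the others) ahead of the shale bed.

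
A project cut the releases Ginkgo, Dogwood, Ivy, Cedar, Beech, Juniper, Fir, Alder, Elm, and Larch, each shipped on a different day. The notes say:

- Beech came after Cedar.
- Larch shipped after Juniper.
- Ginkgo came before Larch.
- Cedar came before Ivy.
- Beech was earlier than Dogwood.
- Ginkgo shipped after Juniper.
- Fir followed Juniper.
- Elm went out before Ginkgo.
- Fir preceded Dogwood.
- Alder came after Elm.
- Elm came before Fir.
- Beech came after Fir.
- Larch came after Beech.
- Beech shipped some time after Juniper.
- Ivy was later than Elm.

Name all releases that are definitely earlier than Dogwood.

Beech, Cedar, Elm, Fir, Juniper

Directly stated before Dogwood: Beech and Fir.
Cedar reaches Dogwood via Cedar → Beech → Dogwood.
Elm reaches Dogwood via Elm → Fir → Dogwood.
Juniper reaches Dogwood via Juniper → Fir → Dogwood.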